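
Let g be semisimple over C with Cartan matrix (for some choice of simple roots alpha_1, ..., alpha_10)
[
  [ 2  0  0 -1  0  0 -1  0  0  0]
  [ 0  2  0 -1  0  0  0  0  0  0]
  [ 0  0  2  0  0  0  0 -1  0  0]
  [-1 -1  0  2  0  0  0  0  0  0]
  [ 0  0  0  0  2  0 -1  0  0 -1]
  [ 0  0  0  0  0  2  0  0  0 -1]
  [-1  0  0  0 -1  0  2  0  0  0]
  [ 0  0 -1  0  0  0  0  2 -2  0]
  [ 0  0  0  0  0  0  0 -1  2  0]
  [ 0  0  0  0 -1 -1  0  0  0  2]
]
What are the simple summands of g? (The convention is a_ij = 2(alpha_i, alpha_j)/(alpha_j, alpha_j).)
The diagram associated to this matrix has two connected components: the simple roots {alpha_1, alpha_2, alpha_4, alpha_5, alpha_6, alpha_7, alpha_10} form a chain of 7 nodes with single edges (A_7), and {alpha_3, alpha_8, alpha_9} form a chain of 3 nodes with a double edge at one end; the terminal node there is the unique short simple root (B_3). A semisimple Lie algebra decomposes uniquely as the direct sum of simple ideals, one per connected component of its Dynkin diagram, so g ≅ A_7 ⊕ B_3 (dimension 63 + 21 = 84).

A7 ⊕ B3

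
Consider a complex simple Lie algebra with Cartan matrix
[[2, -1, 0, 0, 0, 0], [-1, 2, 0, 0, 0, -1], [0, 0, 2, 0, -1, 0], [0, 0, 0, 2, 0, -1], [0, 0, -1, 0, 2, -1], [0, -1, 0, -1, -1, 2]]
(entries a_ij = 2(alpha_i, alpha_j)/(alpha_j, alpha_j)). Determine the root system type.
E_6

The matrix has rank 6 with 2's on the diagonal. Reading the off-diagonal entries as Dynkin edges (a single edge where a_ij = a_ji = -1; a double or triple edge where a_ij * a_ji = 2 or 3), the diagram is a chain of 5 nodes with one extra node attached to the third node from one end (E_6). One simple-root ordering that puts it in standard form is (alpha_3, alpha_4, alpha_5, alpha_6, alpha_2, alpha_1). So the algebra is type E_6.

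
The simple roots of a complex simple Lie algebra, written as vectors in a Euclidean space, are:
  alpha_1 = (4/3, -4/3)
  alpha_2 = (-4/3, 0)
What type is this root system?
type B_2

Compute the Cartan integers a_ij = 2(alpha_i, alpha_j)/(alpha_j, alpha_j); the resulting 2x2 Cartan matrix is
[[2, -2], [-1, 2]].
The roots have two lengths (squared-length ratio 2:1); the short ones are alpha_{2}. The associated Dynkin diagram is a chain of 2 nodes with a double edge at one end; the terminal node there is the unique short simple root (B_2), so the type is B_2 (the algebra so(5)).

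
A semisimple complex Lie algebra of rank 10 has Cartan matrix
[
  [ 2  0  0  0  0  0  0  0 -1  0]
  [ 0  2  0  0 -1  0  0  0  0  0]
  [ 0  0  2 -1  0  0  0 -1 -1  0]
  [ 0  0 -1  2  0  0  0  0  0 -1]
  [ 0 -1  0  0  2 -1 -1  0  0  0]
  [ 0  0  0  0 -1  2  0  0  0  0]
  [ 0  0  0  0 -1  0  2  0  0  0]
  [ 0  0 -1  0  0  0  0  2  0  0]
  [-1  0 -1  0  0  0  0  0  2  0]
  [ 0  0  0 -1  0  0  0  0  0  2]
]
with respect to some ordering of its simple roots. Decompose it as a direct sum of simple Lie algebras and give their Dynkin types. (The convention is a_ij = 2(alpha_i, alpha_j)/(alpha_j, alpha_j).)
type D_4 ⊕ type E_6

The diagram associated to this matrix has two connected components: the simple roots {alpha_2, alpha_5, alpha_6, alpha_7} form a chain of 2 nodes with a fork of two nodes at one end (D_4), and {alpha_1, alpha_3, alpha_4, alpha_8, alpha_9, alpha_10} form a chain of 5 nodes with one extra node attached to the third node from one end (E_6). A semisimple Lie algebra decomposes uniquely as the direct sum of simple ideals, one per connected component of its Dynkin diagram, so g ≅ D_4 ⊕ E_6 (dimension 28 + 78 = 106).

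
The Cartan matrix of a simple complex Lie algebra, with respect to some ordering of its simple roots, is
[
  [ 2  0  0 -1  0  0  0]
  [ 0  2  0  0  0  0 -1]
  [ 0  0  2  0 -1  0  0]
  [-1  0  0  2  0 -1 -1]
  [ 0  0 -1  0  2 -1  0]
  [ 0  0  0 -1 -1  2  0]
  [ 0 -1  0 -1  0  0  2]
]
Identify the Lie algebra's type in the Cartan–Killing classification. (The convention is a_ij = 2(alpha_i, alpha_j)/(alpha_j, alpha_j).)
The matrix has rank 7 with 2's on the diagonal. Reading the off-diagonal entries as Dynkin edges (a single edge where a_ij = a_ji = -1; a double or triple edge where a_ij * a_ji = 2 or 3), the diagram is a chain of 6 nodes with one extra node attached to the third node from one end (E_7). One simple-root ordering that puts it in standard form is (alpha_2, alpha_1, alpha_7, alpha_4, alpha_6, alpha_5, alpha_3). So the algebra is type E_7.

type E_7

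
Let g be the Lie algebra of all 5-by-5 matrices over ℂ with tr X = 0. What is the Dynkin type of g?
type A_4

This is sl(5), which has dimension 5^2 - 1 = 24 and rank 5 - 1 = 4 (a Cartan subalgebra is the diagonal traceless matrices). In the classification of classical Lie algebras, the special linear algebra sl(n+1) has type A_n; here n = 4, so the Dynkin diagram is a chain of 4 nodes with single edges (A_4). Hence the type is A_4.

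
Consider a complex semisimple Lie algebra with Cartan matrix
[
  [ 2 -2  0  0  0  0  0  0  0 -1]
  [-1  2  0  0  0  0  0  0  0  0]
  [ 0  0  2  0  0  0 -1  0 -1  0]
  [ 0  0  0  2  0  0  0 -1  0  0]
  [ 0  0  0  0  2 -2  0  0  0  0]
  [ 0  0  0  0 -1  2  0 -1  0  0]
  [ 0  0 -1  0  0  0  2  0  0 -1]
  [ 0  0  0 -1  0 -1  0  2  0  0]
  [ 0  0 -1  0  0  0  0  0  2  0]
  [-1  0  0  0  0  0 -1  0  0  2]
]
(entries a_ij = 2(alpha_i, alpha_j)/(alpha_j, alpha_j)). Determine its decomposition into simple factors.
B_6 (so(13)) ⊕ C_4 (sp(8))

The diagram associated to this matrix has two connected components: the simple roots {alpha_1, alpha_2, alpha_3, alpha_7, alpha_9, alpha_10} form a chain of 6 nodes with a double edge at one end; the terminal node there is the unique short simple root (B_6), and {alpha_4, alpha_5, alpha_6, alpha_8} form a chain of 4 nodes with a double edge at one end; the terminal node there is the unique long simple root (C_4). A semisimple Lie algebra decomposes uniquely as the direct sum of simple ideals, one per connected component of its Dynkin diagram, so g ≅ B_6 ⊕ C_4 (dimension 78 + 36 = 114).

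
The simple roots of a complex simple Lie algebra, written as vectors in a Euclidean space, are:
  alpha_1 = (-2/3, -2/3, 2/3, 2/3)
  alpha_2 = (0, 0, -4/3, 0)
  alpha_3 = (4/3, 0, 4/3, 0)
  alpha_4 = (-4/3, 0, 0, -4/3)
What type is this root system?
F_4

Compute the Cartan integers a_ij = 2(alpha_i, alpha_j)/(alpha_j, alpha_j); the resulting 4x4 Cartan matrix is
[[2, -1, 0, 0], [-1, 2, -1, 0], [0, -2, 2, -1], [0, 0, -1, 2]].
The roots have two lengths (squared-length ratio 2:1); the short ones are alpha_{1,2}. The associated Dynkin diagram is a chain of 4 nodes with a double edge between the middle two (F_4), so the type is F_4.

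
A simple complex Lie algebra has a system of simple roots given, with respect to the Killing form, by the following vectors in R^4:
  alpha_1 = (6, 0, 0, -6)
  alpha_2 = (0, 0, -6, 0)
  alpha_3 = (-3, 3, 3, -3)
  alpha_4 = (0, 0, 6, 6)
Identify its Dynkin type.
F4

Compute the Cartan integers a_ij = 2(alpha_i, alpha_j)/(alpha_j, alpha_j); the resulting 4x4 Cartan matrix is
[[2, 0, 0, -1], [0, 2, -1, -1], [0, -1, 2, 0], [-1, -2, 0, 2]].
The roots have two lengths (squared-length ratio 2:1); the short ones are alpha_{2,3}. The associated Dynkin diagram is a chain of 4 nodes with a double edge between the middle two (F_4), so the type is F_4.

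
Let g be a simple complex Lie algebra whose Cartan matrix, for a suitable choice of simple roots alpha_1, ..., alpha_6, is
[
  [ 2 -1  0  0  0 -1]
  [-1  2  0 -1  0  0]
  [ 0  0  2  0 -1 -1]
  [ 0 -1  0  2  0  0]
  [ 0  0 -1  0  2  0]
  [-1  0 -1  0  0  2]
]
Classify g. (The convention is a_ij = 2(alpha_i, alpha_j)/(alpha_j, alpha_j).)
A_6

The matrix has rank 6 with 2's on the diagonal. Reading the off-diagonal entries as Dynkin edges (a single edge where a_ij = a_ji = -1; a double or triple edge where a_ij * a_ji = 2 or 3), the diagram is a chain of 6 nodes with single edges (A_6). One simple-root ordering that puts it in standard form is (alpha_5, alpha_3, alpha_6, alpha_1, alpha_2, alpha_4). So the algebra is type A_6, i.e. sl(7).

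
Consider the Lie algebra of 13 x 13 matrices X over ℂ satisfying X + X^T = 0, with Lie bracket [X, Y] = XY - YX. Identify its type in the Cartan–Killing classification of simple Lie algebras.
B_6 (so(13))

This is so(13) with 13 odd, which has dimension 13(13-1)/2 = 78 and rank (13-1)/2 = 6. In the classification of classical Lie algebras, the orthogonal algebra so(2n+1) in an odd number of variables has type B_n; here n = 6, so the Dynkin diagram is a chain of 6 nodes with a double edge at one end; the terminal node there is the unique short simple root (B_6). Hence the type is B_6.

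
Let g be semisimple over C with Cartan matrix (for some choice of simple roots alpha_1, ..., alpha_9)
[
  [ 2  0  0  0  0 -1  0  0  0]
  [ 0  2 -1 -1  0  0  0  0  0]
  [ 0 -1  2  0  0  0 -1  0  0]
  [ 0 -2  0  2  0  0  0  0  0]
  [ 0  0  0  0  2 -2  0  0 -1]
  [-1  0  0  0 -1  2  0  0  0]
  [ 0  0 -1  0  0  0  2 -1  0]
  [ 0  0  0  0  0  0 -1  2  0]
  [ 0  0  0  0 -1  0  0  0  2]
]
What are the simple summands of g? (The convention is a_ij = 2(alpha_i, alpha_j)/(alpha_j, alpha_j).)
The diagram associated to this matrix has two connected components: the simple roots {alpha_2, alpha_3, alpha_4, alpha_7, alpha_8} form a chain of 5 nodes with a double edge at one end; the terminal node there is the unique long simple root (C_5), and {alpha_1, alpha_5, alpha_6, alpha_9} form a chain of 4 nodes with a double edge between the middle two (F_4). A semisimple Lie algebra decomposes uniquely as the direct sum of simple ideals, one per connected component of its Dynkin diagram, so g ≅ C_5 ⊕ F_4 (dimension 55 + 52 = 107).

C5 ⊕ F4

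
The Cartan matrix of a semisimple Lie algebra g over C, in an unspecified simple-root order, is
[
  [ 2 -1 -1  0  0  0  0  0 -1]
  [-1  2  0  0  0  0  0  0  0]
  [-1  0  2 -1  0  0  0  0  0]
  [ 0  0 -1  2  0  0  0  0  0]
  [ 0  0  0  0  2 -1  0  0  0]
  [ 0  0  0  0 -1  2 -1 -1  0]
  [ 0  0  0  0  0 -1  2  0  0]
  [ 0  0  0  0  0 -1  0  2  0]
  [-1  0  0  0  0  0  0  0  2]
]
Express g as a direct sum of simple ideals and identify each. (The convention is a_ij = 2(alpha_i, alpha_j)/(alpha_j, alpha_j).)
D_4 (so(8)) ⊕ D_5 (so(10))

The diagram associated to this matrix has two connected components: the simple roots {alpha_5, alpha_6, alpha_7, alpha_8} form a chain of 2 nodes with a fork of two nodes at one end (D_4), and {alpha_1, alpha_2, alpha_3, alpha_4, alpha_9} form a chain of 3 nodes with a fork of two nodes at one end (D_5). A semisimple Lie algebra decomposes uniquely as the direct sum of simple ideals, one per connected component of its Dynkin diagram, so g ≅ D_4 ⊕ D_5 (dimension 28 + 45 = 73).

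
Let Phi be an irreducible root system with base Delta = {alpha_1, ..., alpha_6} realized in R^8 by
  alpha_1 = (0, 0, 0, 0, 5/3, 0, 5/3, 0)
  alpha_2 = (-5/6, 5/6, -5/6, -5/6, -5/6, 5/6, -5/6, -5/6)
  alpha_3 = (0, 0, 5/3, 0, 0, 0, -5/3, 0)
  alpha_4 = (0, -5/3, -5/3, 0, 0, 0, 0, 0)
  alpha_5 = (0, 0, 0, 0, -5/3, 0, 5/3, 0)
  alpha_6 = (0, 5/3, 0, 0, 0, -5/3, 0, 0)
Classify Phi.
Compute the Cartan integers a_ij = 2(alpha_i, alpha_j)/(alpha_j, alpha_j); the resulting 6x6 Cartan matrix is
[[2, -1, -1, 0, 0, 0], [-1, 2, 0, 0, 0, 0], [-1, 0, 2, -1, -1, 0], [0, 0, -1, 2, 0, -1], [0, 0, -1, 0, 2, 0], [0, 0, 0, -1, 0, 2]].
All simple roots have the same length, so the diagram is simply laced. The associated Dynkin diagram is a chain of 5 nodes with one extra node attached to the third node from one end (E_6), so the type is E_6.

type E_6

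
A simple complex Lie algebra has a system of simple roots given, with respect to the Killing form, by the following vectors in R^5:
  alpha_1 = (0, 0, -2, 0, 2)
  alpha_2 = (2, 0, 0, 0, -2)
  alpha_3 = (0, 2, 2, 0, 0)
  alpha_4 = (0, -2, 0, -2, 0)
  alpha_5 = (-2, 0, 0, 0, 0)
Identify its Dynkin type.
Compute the Cartan integers a_ij = 2(alpha_i, alpha_j)/(alpha_j, alpha_j); the resulting 5x5 Cartan matrix is
[[2, -1, -1, 0, 0], [-1, 2, 0, 0, -2], [-1, 0, 2, -1, 0], [0, 0, -1, 2, 0], [0, -1, 0, 0, 2]].
The roots have two lengths (squared-length ratio 2:1); the short ones are alpha_{5}. The associated Dynkin diagram is a chain of 5 nodes with a double edge at one end; the terminal node there is the unique short simple root (B_5), so the type is B_5 (the algebra so(11)).

B_5 (so(11))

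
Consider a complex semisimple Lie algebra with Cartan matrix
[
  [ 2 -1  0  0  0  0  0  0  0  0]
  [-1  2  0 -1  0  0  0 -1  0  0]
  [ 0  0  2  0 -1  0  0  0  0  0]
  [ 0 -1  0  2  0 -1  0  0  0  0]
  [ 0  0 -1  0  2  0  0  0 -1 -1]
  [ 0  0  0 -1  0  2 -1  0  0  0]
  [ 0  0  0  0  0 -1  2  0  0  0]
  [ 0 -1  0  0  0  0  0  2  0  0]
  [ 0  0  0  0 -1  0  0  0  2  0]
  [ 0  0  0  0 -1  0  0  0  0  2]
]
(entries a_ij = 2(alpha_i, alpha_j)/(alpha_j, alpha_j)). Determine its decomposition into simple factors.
The diagram associated to this matrix has two connected components: the simple roots {alpha_3, alpha_5, alpha_9, alpha_10} form a chain of 2 nodes with a fork of two nodes at one end (D_4), and {alpha_1, alpha_2, alpha_4, alpha_6, alpha_7, alpha_8} form a chain of 4 nodes with a fork of two nodes at one end (D_6). A semisimple Lie algebra decomposes uniquely as the direct sum of simple ideals, one per connected component of its Dynkin diagram, so g ≅ D_4 ⊕ D_6 (dimension 28 + 66 = 94).

D_4 (so(8)) + D_6 (so(12))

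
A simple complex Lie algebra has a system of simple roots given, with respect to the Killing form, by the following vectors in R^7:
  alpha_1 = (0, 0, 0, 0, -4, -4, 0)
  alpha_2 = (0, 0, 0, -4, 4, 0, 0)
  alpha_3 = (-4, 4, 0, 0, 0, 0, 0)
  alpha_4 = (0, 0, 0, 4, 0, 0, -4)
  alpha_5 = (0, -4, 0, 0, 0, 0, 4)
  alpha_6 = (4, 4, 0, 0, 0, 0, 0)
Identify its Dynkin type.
D_6 (so(12))

Compute the Cartan integers a_ij = 2(alpha_i, alpha_j)/(alpha_j, alpha_j); the resulting 6x6 Cartan matrix is
[[2, -1, 0, 0, 0, 0], [-1, 2, 0, -1, 0, 0], [0, 0, 2, 0, -1, 0], [0, -1, 0, 2, -1, 0], [0, 0, -1, -1, 2, -1], [0, 0, 0, 0, -1, 2]].
All simple roots have the same length, so the diagram is simply laced. The associated Dynkin diagram is a chain of 4 nodes with a fork of two nodes at one end (D_6), so the type is D_6 (the algebra so(12)).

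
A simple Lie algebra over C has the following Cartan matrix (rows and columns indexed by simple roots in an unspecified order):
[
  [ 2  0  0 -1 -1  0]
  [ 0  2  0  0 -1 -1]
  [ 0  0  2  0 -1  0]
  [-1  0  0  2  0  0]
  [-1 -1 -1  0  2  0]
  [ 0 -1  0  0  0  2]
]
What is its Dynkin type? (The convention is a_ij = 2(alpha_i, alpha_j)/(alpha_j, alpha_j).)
E_6

The matrix has rank 6 with 2's on the diagonal. Reading the off-diagonal entries as Dynkin edges (a single edge where a_ij = a_ji = -1; a double or triple edge where a_ij * a_ji = 2 or 3), the diagram is a chain of 5 nodes with one extra node attached to the third node from one end (E_6). One simple-root ordering that puts it in standard form is (alpha_6, alpha_3, alpha_2, alpha_5, alpha_1, alpha_4). So the algebra is type E_6.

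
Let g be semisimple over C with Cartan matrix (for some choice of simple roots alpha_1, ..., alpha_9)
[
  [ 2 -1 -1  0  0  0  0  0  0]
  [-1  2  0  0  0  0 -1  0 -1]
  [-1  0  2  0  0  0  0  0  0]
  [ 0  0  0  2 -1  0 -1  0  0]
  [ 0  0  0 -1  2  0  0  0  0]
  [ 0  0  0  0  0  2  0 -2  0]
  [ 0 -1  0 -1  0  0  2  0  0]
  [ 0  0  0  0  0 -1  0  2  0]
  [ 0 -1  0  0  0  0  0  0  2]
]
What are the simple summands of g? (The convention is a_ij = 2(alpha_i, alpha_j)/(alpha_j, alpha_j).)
The diagram associated to this matrix has two connected components: the simple roots {alpha_6, alpha_8} form a chain of 2 nodes with a double edge at one end; the terminal node there is the unique short simple root (B_2), and {alpha_1, alpha_2, alpha_3, alpha_4, alpha_5, alpha_7, alpha_9} form a chain of 6 nodes with one extra node attached to the third node from one end (E_7). A semisimple Lie algebra decomposes uniquely as the direct sum of simple ideals, one per connected component of its Dynkin diagram, so g ≅ B_2 ⊕ E_7 (dimension 10 + 133 = 143).

B_2 ⊕ E_7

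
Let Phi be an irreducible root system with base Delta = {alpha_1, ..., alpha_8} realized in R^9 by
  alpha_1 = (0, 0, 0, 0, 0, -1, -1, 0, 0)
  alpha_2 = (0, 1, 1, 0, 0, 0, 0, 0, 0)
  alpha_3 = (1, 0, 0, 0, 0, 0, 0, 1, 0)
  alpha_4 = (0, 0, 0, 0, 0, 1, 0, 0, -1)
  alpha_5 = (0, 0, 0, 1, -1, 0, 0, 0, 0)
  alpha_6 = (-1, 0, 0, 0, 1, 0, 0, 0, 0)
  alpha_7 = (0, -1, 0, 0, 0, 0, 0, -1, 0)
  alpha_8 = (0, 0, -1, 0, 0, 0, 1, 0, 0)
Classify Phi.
type A_8

Compute the Cartan integers a_ij = 2(alpha_i, alpha_j)/(alpha_j, alpha_j); the resulting 8x8 Cartan matrix is
[[2, 0, 0, -1, 0, 0, 0, -1], [0, 2, 0, 0, 0, 0, -1, -1], [0, 0, 2, 0, 0, -1, -1, 0], [-1, 0, 0, 2, 0, 0, 0, 0], [0, 0, 0, 0, 2, -1, 0, 0], [0, 0, -1, 0, -1, 2, 0, 0], [0, -1, -1, 0, 0, 0, 2, 0], [-1, -1, 0, 0, 0, 0, 0, 2]].
All simple roots have the same length, so the diagram is simply laced. The associated Dynkin diagram is a chain of 8 nodes with single edges (A_8), so the type is A_8 (the algebra sl(9)).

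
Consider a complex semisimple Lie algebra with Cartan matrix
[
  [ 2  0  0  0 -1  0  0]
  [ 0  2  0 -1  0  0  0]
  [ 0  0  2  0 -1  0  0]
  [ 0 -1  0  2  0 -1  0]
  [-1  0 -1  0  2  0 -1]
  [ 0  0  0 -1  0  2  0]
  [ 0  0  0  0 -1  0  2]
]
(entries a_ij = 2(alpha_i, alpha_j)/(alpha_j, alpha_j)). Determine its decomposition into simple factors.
The diagram associated to this matrix has two connected components: the simple roots {alpha_2, alpha_4, alpha_6} form a chain of 3 nodes with single edges (A_3), and {alpha_1, alpha_3, alpha_5, alpha_7} form a chain of 2 nodes with a fork of two nodes at one end (D_4). A semisimple Lie algebra decomposes uniquely as the direct sum of simple ideals, one per connected component of its Dynkin diagram, so g ≅ A_3 ⊕ D_4 (dimension 15 + 28 = 43).

A_3 + D_4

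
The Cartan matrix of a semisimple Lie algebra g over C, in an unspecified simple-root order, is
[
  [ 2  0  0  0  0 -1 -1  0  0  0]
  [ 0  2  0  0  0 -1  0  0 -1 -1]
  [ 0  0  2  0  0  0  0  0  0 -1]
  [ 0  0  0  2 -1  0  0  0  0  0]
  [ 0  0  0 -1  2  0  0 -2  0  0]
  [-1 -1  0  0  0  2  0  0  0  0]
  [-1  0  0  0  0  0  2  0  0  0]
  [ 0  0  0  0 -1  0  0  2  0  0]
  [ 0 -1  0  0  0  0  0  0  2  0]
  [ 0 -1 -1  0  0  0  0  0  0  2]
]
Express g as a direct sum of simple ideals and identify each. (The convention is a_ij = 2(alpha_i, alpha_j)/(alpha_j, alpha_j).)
B3 + E7

The diagram associated to this matrix has two connected components: the simple roots {alpha_4, alpha_5, alpha_8} form a chain of 3 nodes with a double edge at one end; the terminal node there is the unique short simple root (B_3), and {alpha_1, alpha_2, alpha_3, alpha_6, alpha_7, alpha_9, alpha_10} form a chain of 6 nodes with one extra node attached to the third node from one end (E_7). A semisimple Lie algebra decomposes uniquely as the direct sum of simple ideals, one per connected component of its Dynkin diagram, so g ≅ B_3 ⊕ E_7 (dimension 21 + 133 = 154).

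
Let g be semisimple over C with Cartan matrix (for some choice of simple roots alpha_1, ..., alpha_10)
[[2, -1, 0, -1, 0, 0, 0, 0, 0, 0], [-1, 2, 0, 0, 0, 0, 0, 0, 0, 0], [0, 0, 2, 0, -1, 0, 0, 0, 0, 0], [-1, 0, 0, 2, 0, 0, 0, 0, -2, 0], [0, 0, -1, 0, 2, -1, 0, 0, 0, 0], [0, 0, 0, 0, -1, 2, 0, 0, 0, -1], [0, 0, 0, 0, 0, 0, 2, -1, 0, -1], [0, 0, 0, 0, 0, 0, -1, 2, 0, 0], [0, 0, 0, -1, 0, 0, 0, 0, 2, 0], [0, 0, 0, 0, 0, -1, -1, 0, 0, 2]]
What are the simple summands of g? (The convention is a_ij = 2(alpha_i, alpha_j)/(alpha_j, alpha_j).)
type A_6 ⊕ type B_4

The diagram associated to this matrix has two connected components: the simple roots {alpha_3, alpha_5, alpha_6, alpha_7, alpha_8, alpha_10} form a chain of 6 nodes with single edges (A_6), and {alpha_1, alpha_2, alpha_4, alpha_9} form a chain of 4 nodes with a double edge at one end; the terminal node there is the unique short simple root (B_4). A semisimple Lie algebra decomposes uniquely as the direct sum of simple ideals, one per connected component of its Dynkin diagram, so g ≅ A_6 ⊕ B_4 (dimension 48 + 36 = 84).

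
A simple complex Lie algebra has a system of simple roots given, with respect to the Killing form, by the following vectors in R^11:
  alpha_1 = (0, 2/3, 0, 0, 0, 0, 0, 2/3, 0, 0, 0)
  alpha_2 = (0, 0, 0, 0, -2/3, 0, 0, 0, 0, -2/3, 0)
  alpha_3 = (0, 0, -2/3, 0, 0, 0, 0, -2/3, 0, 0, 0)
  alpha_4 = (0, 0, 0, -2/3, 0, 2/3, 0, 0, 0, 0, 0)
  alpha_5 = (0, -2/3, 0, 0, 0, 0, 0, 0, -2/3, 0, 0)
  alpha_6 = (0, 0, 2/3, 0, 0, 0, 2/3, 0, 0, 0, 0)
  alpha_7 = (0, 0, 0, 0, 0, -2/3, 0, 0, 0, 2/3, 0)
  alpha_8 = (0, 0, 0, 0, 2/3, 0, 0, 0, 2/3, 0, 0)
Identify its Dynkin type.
Compute the Cartan integers a_ij = 2(alpha_i, alpha_j)/(alpha_j, alpha_j); the resulting 8x8 Cartan matrix is
[[2, 0, -1, 0, -1, 0, 0, 0], [0, 2, 0, 0, 0, 0, -1, -1], [-1, 0, 2, 0, 0, -1, 0, 0], [0, 0, 0, 2, 0, 0, -1, 0], [-1, 0, 0, 0, 2, 0, 0, -1], [0, 0, -1, 0, 0, 2, 0, 0], [0, -1, 0, -1, 0, 0, 2, 0], [0, -1, 0, 0, -1, 0, 0, 2]].
All simple roots have the same length, so the diagram is simply laced. The associated Dynkin diagram is a chain of 8 nodes with single edges (A_8), so the type is A_8 (the algebra sl(9)).

A_8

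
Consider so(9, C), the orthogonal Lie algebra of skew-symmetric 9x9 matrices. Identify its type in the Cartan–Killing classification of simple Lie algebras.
This is so(9) with 9 odd, which has dimension 9(9-1)/2 = 36 and rank (9-1)/2 = 4. In the classification of classical Lie algebras, the orthogonal algebra so(2n+1) in an odd number of variables has type B_n; here n = 4, so the Dynkin diagram is a chain of 4 nodes with a double edge at one end; the terminal node there is the unique short simple root (B_4). Hence the type is B_4.

B_4 (so(9))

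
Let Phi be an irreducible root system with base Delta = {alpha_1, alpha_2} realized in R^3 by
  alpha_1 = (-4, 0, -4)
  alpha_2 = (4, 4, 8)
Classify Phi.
G2

Compute the Cartan integers a_ij = 2(alpha_i, alpha_j)/(alpha_j, alpha_j); the resulting 2x2 Cartan matrix is
[[2, -1], [-3, 2]].
The roots have two lengths (squared-length ratio 3:1); the short ones are alpha_{1}. The associated Dynkin diagram is two nodes joined by a triple edge (G_2), so the type is G_2.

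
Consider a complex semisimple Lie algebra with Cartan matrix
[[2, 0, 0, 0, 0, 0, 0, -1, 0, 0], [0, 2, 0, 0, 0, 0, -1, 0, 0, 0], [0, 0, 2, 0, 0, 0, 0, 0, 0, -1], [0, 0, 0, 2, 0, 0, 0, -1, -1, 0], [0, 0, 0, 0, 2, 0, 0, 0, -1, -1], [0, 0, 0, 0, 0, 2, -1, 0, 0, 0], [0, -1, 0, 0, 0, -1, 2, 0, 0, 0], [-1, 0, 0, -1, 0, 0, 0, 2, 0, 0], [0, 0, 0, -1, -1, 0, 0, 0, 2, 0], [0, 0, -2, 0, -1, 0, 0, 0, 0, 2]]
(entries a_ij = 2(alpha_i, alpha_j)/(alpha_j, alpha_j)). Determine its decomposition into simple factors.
A_3 + B_7

The diagram associated to this matrix has two connected components: the simple roots {alpha_2, alpha_6, alpha_7} form a chain of 3 nodes with single edges (A_3), and {alpha_1, alpha_3, alpha_4, alpha_5, alpha_8, alpha_9, alpha_10} form a chain of 7 nodes with a double edge at one end; the terminal node there is the unique short simple root (B_7). A semisimple Lie algebra decomposes uniquely as the direct sum of simple ideals, one per connected component of its Dynkin diagram, so g ≅ A_3 ⊕ B_7 (dimension 15 + 105 = 120).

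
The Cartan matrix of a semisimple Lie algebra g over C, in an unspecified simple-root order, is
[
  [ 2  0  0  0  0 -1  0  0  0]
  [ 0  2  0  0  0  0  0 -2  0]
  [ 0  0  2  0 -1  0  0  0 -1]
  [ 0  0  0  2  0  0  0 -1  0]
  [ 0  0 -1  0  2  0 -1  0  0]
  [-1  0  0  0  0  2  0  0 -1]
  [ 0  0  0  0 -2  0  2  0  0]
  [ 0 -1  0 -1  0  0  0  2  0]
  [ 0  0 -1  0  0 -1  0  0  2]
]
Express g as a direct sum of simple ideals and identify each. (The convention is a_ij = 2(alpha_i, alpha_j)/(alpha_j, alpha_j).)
The diagram associated to this matrix has two connected components: the simple roots {alpha_2, alpha_4, alpha_8} form a chain of 3 nodes with a double edge at one end; the terminal node there is the unique long simple root (C_3), and {alpha_1, alpha_3, alpha_5, alpha_6, alpha_7, alpha_9} form a chain of 6 nodes with a double edge at one end; the terminal node there is the unique long simple root (C_6). A semisimple Lie algebra decomposes uniquely as the direct sum of simple ideals, one per connected component of its Dynkin diagram, so g ≅ C_3 ⊕ C_6 (dimension 21 + 78 = 99).

C3 ⊕ C6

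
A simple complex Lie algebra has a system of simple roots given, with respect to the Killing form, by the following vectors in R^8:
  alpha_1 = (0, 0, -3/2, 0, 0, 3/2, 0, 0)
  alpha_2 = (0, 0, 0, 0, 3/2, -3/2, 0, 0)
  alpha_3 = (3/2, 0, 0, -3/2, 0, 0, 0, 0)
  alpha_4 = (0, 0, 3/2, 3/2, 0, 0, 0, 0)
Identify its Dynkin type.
A4

Compute the Cartan integers a_ij = 2(alpha_i, alpha_j)/(alpha_j, alpha_j); the resulting 4x4 Cartan matrix is
[[2, -1, 0, -1], [-1, 2, 0, 0], [0, 0, 2, -1], [-1, 0, -1, 2]].
All simple roots have the same length, so the diagram is simply laced. The associated Dynkin diagram is a chain of 4 nodes with single edges (A_4), so the type is A_4 (the algebra sl(5)).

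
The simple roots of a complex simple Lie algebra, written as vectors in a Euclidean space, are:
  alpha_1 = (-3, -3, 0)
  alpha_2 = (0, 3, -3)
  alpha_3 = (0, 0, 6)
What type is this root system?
Compute the Cartan integers a_ij = 2(alpha_i, alpha_j)/(alpha_j, alpha_j); the resulting 3x3 Cartan matrix is
[[2, -1, 0], [-1, 2, -1], [0, -2, 2]].
The roots have two lengths (squared-length ratio 2:1); the short ones are alpha_{1,2}. The associated Dynkin diagram is a chain of 3 nodes with a double edge at one end; the terminal node there is the unique long simple root (C_3), so the type is C_3 (the algebra sp(6)).

C_3 (sp(6))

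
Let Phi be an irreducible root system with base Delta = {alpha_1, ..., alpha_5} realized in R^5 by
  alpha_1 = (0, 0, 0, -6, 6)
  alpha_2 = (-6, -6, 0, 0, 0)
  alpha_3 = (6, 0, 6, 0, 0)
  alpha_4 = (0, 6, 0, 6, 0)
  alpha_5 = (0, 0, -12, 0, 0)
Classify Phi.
Compute the Cartan integers a_ij = 2(alpha_i, alpha_j)/(alpha_j, alpha_j); the resulting 5x5 Cartan matrix is
[[2, 0, 0, -1, 0], [0, 2, -1, -1, 0], [0, -1, 2, 0, -1], [-1, -1, 0, 2, 0], [0, 0, -2, 0, 2]].
The roots have two lengths (squared-length ratio 2:1); the short ones are alpha_{1,2,3,4}. The associated Dynkin diagram is a chain of 5 nodes with a double edge at one end; the terminal node there is the unique long simple root (C_5), so the type is C_5 (the algebra sp(10)).

C_5 (sp(10))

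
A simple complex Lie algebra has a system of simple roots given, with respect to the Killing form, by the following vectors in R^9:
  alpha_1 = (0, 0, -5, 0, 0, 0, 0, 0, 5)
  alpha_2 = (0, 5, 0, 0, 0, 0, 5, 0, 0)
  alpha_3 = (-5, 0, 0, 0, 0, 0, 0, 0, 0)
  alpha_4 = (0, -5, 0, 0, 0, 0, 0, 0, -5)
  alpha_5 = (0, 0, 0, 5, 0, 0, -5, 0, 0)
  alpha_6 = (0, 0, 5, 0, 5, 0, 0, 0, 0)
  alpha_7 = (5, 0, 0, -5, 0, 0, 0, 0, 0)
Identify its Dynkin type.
Compute the Cartan integers a_ij = 2(alpha_i, alpha_j)/(alpha_j, alpha_j); the resulting 7x7 Cartan matrix is
[[2, 0, 0, -1, 0, -1, 0], [0, 2, 0, -1, -1, 0, 0], [0, 0, 2, 0, 0, 0, -1], [-1, -1, 0, 2, 0, 0, 0], [0, -1, 0, 0, 2, 0, -1], [-1, 0, 0, 0, 0, 2, 0], [0, 0, -2, 0, -1, 0, 2]].
The roots have two lengths (squared-length ratio 2:1); the short ones are alpha_{3}. The associated Dynkin diagram is a chain of 7 nodes with a double edge at one end; the terminal node there is the unique short simple root (B_7), so the type is B_7 (the algebra so(15)).

B7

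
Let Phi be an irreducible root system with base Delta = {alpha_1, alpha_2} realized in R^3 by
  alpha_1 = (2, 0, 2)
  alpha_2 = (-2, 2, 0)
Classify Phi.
A_2

Compute the Cartan integers a_ij = 2(alpha_i, alpha_j)/(alpha_j, alpha_j); the resulting 2x2 Cartan matrix is
[[2, -1], [-1, 2]].
All simple roots have the same length, so the diagram is simply laced. The associated Dynkin diagram is a chain of 2 nodes with single edges (A_2), so the type is A_2 (the algebra sl(3)).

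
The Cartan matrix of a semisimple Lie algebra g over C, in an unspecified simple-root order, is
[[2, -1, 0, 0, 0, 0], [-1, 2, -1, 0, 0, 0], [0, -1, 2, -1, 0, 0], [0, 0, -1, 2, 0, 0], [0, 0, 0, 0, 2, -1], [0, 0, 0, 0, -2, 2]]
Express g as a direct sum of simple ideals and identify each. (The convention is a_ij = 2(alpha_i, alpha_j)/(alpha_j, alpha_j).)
type A_4 ⊕ type B_2

The diagram associated to this matrix has two connected components: the simple roots {alpha_1, alpha_2, alpha_3, alpha_4} form a chain of 4 nodes with single edges (A_4), and {alpha_5, alpha_6} form a chain of 2 nodes with a double edge at one end; the terminal node there is the unique short simple root (B_2). A semisimple Lie algebra decomposes uniquely as the direct sum of simple ideals, one per connected component of its Dynkin diagram, so g ≅ A_4 ⊕ B_2 (dimension 24 + 10 = 34).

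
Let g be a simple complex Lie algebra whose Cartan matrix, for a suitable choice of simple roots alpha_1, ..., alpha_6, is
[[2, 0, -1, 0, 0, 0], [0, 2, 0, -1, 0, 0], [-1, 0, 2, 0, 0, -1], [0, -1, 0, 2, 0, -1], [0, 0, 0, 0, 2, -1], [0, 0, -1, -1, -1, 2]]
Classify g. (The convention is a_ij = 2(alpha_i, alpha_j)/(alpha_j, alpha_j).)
E_6

The matrix has rank 6 with 2's on the diagonal. Reading the off-diagonal entries as Dynkin edges (a single edge where a_ij = a_ji = -1; a double or triple edge where a_ij * a_ji = 2 or 3), the diagram is a chain of 5 nodes with one extra node attached to the third node from one end (E_6). One simple-root ordering that puts it in standard form is (alpha_2, alpha_5, alpha_4, alpha_6, alpha_3, alpha_1). So the algebra is type E_6.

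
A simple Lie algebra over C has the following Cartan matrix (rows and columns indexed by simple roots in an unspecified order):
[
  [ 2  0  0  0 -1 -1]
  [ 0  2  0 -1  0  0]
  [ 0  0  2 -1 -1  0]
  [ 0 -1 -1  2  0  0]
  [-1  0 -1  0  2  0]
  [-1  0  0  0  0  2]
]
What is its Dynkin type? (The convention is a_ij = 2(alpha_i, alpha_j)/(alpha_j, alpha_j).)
The matrix has rank 6 with 2's on the diagonal. Reading the off-diagonal entries as Dynkin edges (a single edge where a_ij = a_ji = -1; a double or triple edge where a_ij * a_ji = 2 or 3), the diagram is a chain of 6 nodes with single edges (A_6). One simple-root ordering that puts it in standard form is (alpha_6, alpha_1, alpha_5, alpha_3, alpha_4, alpha_2). So the algebra is type A_6, i.e. sl(7).

A_6 (sl(7))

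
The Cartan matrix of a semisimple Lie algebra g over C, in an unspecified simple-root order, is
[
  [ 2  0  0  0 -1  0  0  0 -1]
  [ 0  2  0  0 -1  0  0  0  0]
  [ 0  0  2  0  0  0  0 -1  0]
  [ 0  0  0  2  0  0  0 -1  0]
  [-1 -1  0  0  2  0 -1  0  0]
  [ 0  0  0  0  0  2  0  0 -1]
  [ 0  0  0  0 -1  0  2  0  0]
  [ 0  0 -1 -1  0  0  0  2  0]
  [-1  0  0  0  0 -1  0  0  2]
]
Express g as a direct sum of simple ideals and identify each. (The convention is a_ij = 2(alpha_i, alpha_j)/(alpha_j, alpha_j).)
A3 + D6

The diagram associated to this matrix has two connected components: the simple roots {alpha_3, alpha_4, alpha_8} form a chain of 3 nodes with single edges (A_3), and {alpha_1, alpha_2, alpha_5, alpha_6, alpha_7, alpha_9} form a chain of 4 nodes with a fork of two nodes at one end (D_6). A semisimple Lie algebra decomposes uniquely as the direct sum of simple ideals, one per connected component of its Dynkin diagram, so g ≅ A_3 ⊕ D_6 (dimension 15 + 66 = 81).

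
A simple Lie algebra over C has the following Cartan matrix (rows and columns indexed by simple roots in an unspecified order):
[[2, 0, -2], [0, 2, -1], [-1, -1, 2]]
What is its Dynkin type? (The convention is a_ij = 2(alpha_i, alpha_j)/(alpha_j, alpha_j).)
C3

The matrix has rank 3 with 2's on the diagonal. Reading the off-diagonal entries as Dynkin edges (a single edge where a_ij = a_ji = -1; a double or triple edge where a_ij * a_ji = 2 or 3), the diagram is a chain of 3 nodes with a double edge at one end; the terminal node there is the unique long simple root (C_3). One simple-root ordering that puts it in standard form is (alpha_2, alpha_3, alpha_1). So the algebra is type C_3, i.e. sp(6).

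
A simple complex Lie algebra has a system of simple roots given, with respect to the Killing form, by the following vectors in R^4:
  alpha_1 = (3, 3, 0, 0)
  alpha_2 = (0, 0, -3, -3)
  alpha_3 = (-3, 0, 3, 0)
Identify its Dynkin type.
Compute the Cartan integers a_ij = 2(alpha_i, alpha_j)/(alpha_j, alpha_j); the resulting 3x3 Cartan matrix is
[[2, 0, -1], [0, 2, -1], [-1, -1, 2]].
All simple roots have the same length, so the diagram is simply laced. The associated Dynkin diagram is a chain of 3 nodes with single edges (A_3), so the type is A_3 (the algebra sl(4)).

A_3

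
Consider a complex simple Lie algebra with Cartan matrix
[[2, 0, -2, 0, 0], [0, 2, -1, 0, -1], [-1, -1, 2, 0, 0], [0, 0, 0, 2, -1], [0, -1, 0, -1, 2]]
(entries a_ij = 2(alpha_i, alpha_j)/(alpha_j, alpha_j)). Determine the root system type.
The matrix has rank 5 with 2's on the diagonal. Reading the off-diagonal entries as Dynkin edges (a single edge where a_ij = a_ji = -1; a double or triple edge where a_ij * a_ji = 2 or 3), the diagram is a chain of 5 nodes with a double edge at one end; the terminal node there is the unique long simple root (C_5). One simple-root ordering that puts it in standard form is (alpha_4, alpha_5, alpha_2, alpha_3, alpha_1). So the algebra is type C_5, i.e. sp(10).

C_5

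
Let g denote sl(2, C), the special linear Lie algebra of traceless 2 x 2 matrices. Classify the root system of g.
type A_1

This is sl(2), which has dimension 2^2 - 1 = 3 and rank 2 - 1 = 1 (a Cartan subalgebra is the diagonal traceless matrices). In the classification of classical Lie algebras, the special linear algebra sl(n+1) has type A_n; here n = 1, so the Dynkin diagram is a chain of 1 nodes with single edges (A_1). Hence the type is A_1.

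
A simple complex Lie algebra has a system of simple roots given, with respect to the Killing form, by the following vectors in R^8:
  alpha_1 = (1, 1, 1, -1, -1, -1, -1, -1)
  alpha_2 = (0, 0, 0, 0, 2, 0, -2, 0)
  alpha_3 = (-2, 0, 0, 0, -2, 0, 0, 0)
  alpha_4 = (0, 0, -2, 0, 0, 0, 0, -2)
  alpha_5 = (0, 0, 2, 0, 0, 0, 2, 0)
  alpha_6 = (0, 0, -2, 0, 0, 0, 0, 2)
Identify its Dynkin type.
E6

Compute the Cartan integers a_ij = 2(alpha_i, alpha_j)/(alpha_j, alpha_j); the resulting 6x6 Cartan matrix is
[[2, 0, 0, 0, 0, -1], [0, 2, -1, 0, -1, 0], [0, -1, 2, 0, 0, 0], [0, 0, 0, 2, -1, 0], [0, -1, 0, -1, 2, -1], [-1, 0, 0, 0, -1, 2]].
All simple roots have the same length, so the diagram is simply laced. The associated Dynkin diagram is a chain of 5 nodes with one extra node attached to the third node from one end (E_6), so the type is E_6.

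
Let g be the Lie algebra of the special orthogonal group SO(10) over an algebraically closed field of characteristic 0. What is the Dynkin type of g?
This is so(10) with 10 even, which has dimension 10(10-1)/2 = 45 and rank 10/2 = 5. In the classification of classical Lie algebras, the orthogonal algebra so(2n) in an even number of variables has type D_n; here n = 5, so the Dynkin diagram is a chain of 3 nodes with a fork of two nodes at one end (D_5). Hence the type is D_5.

D5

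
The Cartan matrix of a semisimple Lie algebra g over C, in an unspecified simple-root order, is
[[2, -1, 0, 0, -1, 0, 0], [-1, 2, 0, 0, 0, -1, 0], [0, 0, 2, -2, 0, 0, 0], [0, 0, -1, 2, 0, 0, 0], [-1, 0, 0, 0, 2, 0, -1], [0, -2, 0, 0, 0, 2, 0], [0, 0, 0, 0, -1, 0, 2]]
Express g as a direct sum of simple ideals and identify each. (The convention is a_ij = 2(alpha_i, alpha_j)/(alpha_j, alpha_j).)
The diagram associated to this matrix has two connected components: the simple roots {alpha_3, alpha_4} form a chain of 2 nodes with a double edge at one end; the terminal node there is the unique short simple root (B_2), and {alpha_1, alpha_2, alpha_5, alpha_6, alpha_7} form a chain of 5 nodes with a double edge at one end; the terminal node there is the unique long simple root (C_5). A semisimple Lie algebra decomposes uniquely as the direct sum of simple ideals, one per connected component of its Dynkin diagram, so g ≅ B_2 ⊕ C_5 (dimension 10 + 55 = 65).

B_2 + C_5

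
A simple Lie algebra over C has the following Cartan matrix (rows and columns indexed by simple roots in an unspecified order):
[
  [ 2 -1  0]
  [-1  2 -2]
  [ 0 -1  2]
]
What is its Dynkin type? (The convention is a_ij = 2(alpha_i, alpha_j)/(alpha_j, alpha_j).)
The matrix has rank 3 with 2's on the diagonal. Reading the off-diagonal entries as Dynkin edges (a single edge where a_ij = a_ji = -1; a double or triple edge where a_ij * a_ji = 2 or 3), the diagram is a chain of 3 nodes with a double edge at one end; the terminal node there is the unique short simple root (B_3). One simple-root ordering that puts it in standard form is (alpha_1, alpha_2, alpha_3). So the algebra is type B_3, i.e. so(7).

B_3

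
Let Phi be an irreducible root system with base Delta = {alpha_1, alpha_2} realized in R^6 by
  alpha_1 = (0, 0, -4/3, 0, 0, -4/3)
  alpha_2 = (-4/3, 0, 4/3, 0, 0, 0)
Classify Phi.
Compute the Cartan integers a_ij = 2(alpha_i, alpha_j)/(alpha_j, alpha_j); the resulting 2x2 Cartan matrix is
[[2, -1], [-1, 2]].
All simple roots have the same length, so the diagram is simply laced. The associated Dynkin diagram is a chain of 2 nodes with single edges (A_2), so the type is A_2 (the algebra sl(3)).

A_2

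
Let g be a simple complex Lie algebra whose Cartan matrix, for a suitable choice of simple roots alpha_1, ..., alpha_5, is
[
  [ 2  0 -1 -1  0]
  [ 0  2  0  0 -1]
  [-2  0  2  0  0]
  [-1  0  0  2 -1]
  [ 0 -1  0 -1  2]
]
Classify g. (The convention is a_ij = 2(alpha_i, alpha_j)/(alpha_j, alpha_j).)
C_5

The matrix has rank 5 with 2's on the diagonal. Reading the off-diagonal entries as Dynkin edges (a single edge where a_ij = a_ji = -1; a double or triple edge where a_ij * a_ji = 2 or 3), the diagram is a chain of 5 nodes with a double edge at one end; the terminal node there is the unique long simple root (C_5). One simple-root ordering that puts it in standard form is (alpha_2, alpha_5, alpha_4, alpha_1, alpha_3). So the algebra is type C_5, i.e. sp(10).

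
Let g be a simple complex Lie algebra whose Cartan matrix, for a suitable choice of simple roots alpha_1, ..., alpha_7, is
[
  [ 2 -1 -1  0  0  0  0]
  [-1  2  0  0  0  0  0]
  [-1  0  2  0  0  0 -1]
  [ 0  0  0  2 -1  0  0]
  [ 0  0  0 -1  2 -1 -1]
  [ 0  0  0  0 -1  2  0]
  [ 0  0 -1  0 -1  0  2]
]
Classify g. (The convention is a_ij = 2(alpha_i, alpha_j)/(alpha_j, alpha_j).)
D_7

The matrix has rank 7 with 2's on the diagonal. Reading the off-diagonal entries as Dynkin edges (a single edge where a_ij = a_ji = -1; a double or triple edge where a_ij * a_ji = 2 or 3), the diagram is a chain of 5 nodes with a fork of two nodes at one end (D_7). One simple-root ordering that puts it in standard form is (alpha_2, alpha_1, alpha_3, alpha_7, alpha_5, alpha_4, alpha_6). So the algebra is type D_7, i.e. so(14).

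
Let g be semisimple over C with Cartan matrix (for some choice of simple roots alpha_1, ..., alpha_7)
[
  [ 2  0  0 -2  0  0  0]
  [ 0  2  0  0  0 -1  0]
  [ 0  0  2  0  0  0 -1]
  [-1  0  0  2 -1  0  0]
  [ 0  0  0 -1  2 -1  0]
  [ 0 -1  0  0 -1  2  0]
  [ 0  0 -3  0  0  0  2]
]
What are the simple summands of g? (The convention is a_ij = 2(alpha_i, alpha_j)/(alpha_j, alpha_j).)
The diagram associated to this matrix has two connected components: the simple roots {alpha_1, alpha_2, alpha_4, alpha_5, alpha_6} form a chain of 5 nodes with a double edge at one end; the terminal node there is the unique long simple root (C_5), and {alpha_3, alpha_7} form two nodes joined by a triple edge (G_2). A semisimple Lie algebra decomposes uniquely as the direct sum of simple ideals, one per connected component of its Dynkin diagram, so g ≅ C_5 ⊕ G_2 (dimension 55 + 14 = 69).

type C_5 ⊕ type G_2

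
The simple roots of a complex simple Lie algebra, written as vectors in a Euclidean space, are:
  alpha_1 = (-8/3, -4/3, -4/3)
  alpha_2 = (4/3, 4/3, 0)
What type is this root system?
Compute the Cartan integers a_ij = 2(alpha_i, alpha_j)/(alpha_j, alpha_j); the resulting 2x2 Cartan matrix is
[[2, -3], [-1, 2]].
The roots have two lengths (squared-length ratio 3:1); the short ones are alpha_{2}. The associated Dynkin diagram is two nodes joined by a triple edge (G_2), so the type is G_2.

type G_2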